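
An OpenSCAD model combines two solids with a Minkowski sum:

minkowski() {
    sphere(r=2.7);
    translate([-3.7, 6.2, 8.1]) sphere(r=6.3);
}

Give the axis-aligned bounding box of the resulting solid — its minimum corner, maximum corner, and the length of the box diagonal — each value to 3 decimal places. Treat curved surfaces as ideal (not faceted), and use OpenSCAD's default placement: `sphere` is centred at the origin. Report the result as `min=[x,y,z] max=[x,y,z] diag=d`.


A = translate([-3.7, 6.2, 8.1]) sphere(r=6.3) → bbox [-10,-0.1,1.8] .. [2.6,12.5,14.4]
B = sphere(r=2.7) → bbox [-2.7,-2.7,-2.7] .. [2.7,2.7,2.7]
lo = A.lo+B.lo = [-10-2.7, -0.1-2.7, 1.8-2.7] = [-12.700,-2.800,-0.900]
hi = A.hi+B.hi = [2.6+2.7, 12.5+2.7, 14.4+2.7] = [5.300,15.200,17.100]
diag = √(18²+18²+18²) = √972 = 31.177

min=[-12.700,-2.800,-0.900] max=[5.300,15.200,17.100] diag=31.177


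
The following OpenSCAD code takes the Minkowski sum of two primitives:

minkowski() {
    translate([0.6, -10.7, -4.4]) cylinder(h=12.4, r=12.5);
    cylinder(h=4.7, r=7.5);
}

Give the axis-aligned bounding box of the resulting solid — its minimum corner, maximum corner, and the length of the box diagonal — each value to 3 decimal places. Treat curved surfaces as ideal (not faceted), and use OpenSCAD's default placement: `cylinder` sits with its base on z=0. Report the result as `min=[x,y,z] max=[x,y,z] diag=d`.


min=[-19.400,-30.700,-4.400] max=[20.600,9.300,12.700] diag=59.097

A = translate([0.6, -10.7, -4.4]) cylinder(h=12.4, r=12.5) → bbox [-11.9,-23.2,-4.4] .. [13.1,1.8,8]
B = cylinder(h=4.7, r=7.5) → bbox [-7.5,-7.5,0] .. [7.5,7.5,4.7]
lo = A.lo+B.lo = [-11.9-7.5, -23.2-7.5, -4.4+0] = [-19.400,-30.700,-4.400]
hi = A.hi+B.hi = [13.1+7.5, 1.8+7.5, 8+4.7] = [20.600,9.300,12.700]
diag = √(40²+40²+17.1²) = √3492.41 = 59.097


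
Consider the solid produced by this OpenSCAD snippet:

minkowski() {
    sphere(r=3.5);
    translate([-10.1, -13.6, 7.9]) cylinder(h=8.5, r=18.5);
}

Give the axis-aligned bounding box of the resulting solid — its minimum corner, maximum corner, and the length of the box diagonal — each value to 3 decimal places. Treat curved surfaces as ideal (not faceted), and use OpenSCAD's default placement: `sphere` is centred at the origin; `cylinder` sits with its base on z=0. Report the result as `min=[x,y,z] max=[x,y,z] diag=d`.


min=[-32.100,-35.600,4.400] max=[11.900,8.400,19.900] diag=64.127

A = translate([-10.1, -13.6, 7.9]) cylinder(h=8.5, r=18.5) → bbox [-28.6,-32.1,7.9] .. [8.4,4.9,16.4]
B = sphere(r=3.5) → bbox [-3.5,-3.5,-3.5] .. [3.5,3.5,3.5]
lo = A.lo+B.lo = [-28.6-3.5, -32.1-3.5, 7.9-3.5] = [-32.100,-35.600,4.400]
hi = A.hi+B.hi = [8.4+3.5, 4.9+3.5, 16.4+3.5] = [11.900,8.400,19.900]
diag = √(44²+44²+15.5²) = √4112.25 = 64.127


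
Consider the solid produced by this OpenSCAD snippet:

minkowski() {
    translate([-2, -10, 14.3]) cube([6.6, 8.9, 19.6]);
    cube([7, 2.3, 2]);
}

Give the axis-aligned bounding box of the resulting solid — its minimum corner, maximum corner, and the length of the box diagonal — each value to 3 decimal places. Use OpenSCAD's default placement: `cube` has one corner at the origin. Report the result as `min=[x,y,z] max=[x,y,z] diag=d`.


A = translate([-2, -10, 14.3]) cube([6.6, 8.9, 19.6]) → bbox [-2,-10,14.3] .. [4.6,-1.1,33.9]
B = cube([7, 2.3, 2]) → bbox [0,0,0] .. [7,2.3,2]
lo = A.lo+B.lo = [-2+0, -10+0, 14.3+0] = [-2.000,-10.000,14.300]
hi = A.hi+B.hi = [4.6+7, -1.1+2.3, 33.9+2] = [11.600,1.200,35.900]
diag = √(13.6²+11.2²+21.6²) = √776.96 = 27.874

min=[-2.000,-10.000,14.300] max=[11.600,1.200,35.900] diag=27.874


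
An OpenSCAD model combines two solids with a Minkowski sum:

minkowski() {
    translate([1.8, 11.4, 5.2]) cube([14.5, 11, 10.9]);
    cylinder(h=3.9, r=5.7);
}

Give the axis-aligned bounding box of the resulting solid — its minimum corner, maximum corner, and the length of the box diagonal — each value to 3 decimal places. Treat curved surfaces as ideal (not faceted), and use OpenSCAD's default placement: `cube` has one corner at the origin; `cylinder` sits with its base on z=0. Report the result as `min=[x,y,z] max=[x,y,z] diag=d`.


A = translate([1.8, 11.4, 5.2]) cube([14.5, 11, 10.9]) → bbox [1.8,11.4,5.2] .. [16.3,22.4,16.1]
B = cylinder(h=3.9, r=5.7) → bbox [-5.7,-5.7,0] .. [5.7,5.7,3.9]
lo = A.lo+B.lo = [1.8-5.7, 11.4-5.7, 5.2+0] = [-3.900,5.700,5.200]
hi = A.hi+B.hi = [16.3+5.7, 22.4+5.7, 16.1+3.9] = [22.000,28.100,20.000]
diag = √(25.9²+22.4²+14.8²) = √1391.61 = 37.304

min=[-3.900,5.700,5.200] max=[22.000,28.100,20.000] diag=37.304


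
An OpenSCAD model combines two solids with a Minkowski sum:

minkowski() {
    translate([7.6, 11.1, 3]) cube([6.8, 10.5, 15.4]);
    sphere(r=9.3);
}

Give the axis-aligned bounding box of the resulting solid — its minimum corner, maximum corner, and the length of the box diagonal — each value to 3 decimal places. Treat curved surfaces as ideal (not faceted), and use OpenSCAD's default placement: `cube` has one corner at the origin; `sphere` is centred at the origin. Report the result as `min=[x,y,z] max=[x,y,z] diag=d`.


A = translate([7.6, 11.1, 3]) cube([6.8, 10.5, 15.4]) → bbox [7.6,11.1,3] .. [14.4,21.6,18.4]
B = sphere(r=9.3) → bbox [-9.3,-9.3,-9.3] .. [9.3,9.3,9.3]
lo = A.lo+B.lo = [7.6-9.3, 11.1-9.3, 3-9.3] = [-1.700,1.800,-6.300]
hi = A.hi+B.hi = [14.4+9.3, 21.6+9.3, 18.4+9.3] = [23.700,30.900,27.700]
diag = √(25.4²+29.1²+34²) = √2647.97 = 51.458

min=[-1.700,1.800,-6.300] max=[23.700,30.900,27.700] diag=51.458


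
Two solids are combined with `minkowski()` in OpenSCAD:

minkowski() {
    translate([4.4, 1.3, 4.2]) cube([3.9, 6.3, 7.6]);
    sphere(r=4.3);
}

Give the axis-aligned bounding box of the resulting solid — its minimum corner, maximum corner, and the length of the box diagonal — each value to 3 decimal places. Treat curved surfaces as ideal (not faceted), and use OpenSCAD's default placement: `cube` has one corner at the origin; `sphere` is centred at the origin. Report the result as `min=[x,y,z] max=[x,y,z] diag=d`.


min=[0.100,-3.000,-0.100] max=[12.600,11.900,16.100] diag=25.312

A = translate([4.4, 1.3, 4.2]) cube([3.9, 6.3, 7.6]) → bbox [4.4,1.3,4.2] .. [8.3,7.6,11.8]
B = sphere(r=4.3) → bbox [-4.3,-4.3,-4.3] .. [4.3,4.3,4.3]
lo = A.lo+B.lo = [4.4-4.3, 1.3-4.3, 4.2-4.3] = [0.100,-3.000,-0.100]
hi = A.hi+B.hi = [8.3+4.3, 7.6+4.3, 11.8+4.3] = [12.600,11.900,16.100]
diag = √(12.5²+14.9²+16.2²) = √640.7 = 25.312


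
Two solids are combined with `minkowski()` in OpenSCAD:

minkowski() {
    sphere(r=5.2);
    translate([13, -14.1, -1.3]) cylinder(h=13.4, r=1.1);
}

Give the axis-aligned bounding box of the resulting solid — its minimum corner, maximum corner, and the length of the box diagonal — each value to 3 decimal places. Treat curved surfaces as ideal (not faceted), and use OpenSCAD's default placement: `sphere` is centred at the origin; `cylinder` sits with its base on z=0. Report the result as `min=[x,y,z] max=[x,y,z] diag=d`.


min=[6.700,-20.400,-6.500] max=[19.300,-7.800,17.300] diag=29.731

A = translate([13, -14.1, -1.3]) cylinder(h=13.4, r=1.1) → bbox [11.9,-15.2,-1.3] .. [14.1,-13,12.1]
B = sphere(r=5.2) → bbox [-5.2,-5.2,-5.2] .. [5.2,5.2,5.2]
lo = A.lo+B.lo = [11.9-5.2, -15.2-5.2, -1.3-5.2] = [6.700,-20.400,-6.500]
hi = A.hi+B.hi = [14.1+5.2, -13+5.2, 12.1+5.2] = [19.300,-7.800,17.300]
diag = √(12.6²+12.6²+23.8²) = √883.96 = 29.731


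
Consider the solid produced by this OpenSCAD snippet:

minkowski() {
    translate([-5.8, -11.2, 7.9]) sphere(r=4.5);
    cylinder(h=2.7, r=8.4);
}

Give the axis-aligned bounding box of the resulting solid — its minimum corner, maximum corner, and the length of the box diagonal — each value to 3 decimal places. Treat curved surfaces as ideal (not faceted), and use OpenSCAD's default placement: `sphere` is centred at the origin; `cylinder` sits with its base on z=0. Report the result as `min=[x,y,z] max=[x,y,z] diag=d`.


min=[-18.700,-24.100,3.400] max=[7.100,1.700,15.100] diag=38.317

A = translate([-5.8, -11.2, 7.9]) sphere(r=4.5) → bbox [-10.3,-15.7,3.4] .. [-1.3,-6.7,12.4]
B = cylinder(h=2.7, r=8.4) → bbox [-8.4,-8.4,0] .. [8.4,8.4,2.7]
lo = A.lo+B.lo = [-10.3-8.4, -15.7-8.4, 3.4+0] = [-18.700,-24.100,3.400]
hi = A.hi+B.hi = [-1.3+8.4, -6.7+8.4, 12.4+2.7] = [7.100,1.700,15.100]
diag = √(25.8²+25.8²+11.7²) = √1468.17 = 38.317


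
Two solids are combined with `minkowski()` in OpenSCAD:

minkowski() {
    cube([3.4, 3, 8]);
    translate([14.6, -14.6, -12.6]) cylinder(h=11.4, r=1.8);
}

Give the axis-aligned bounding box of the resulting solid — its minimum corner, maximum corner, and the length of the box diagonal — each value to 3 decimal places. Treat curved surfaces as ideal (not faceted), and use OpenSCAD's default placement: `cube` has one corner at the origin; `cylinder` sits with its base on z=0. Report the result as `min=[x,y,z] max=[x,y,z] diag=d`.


min=[12.800,-16.400,-12.600] max=[19.800,-9.800,6.800] diag=21.655

A = translate([14.6, -14.6, -12.6]) cylinder(h=11.4, r=1.8) → bbox [12.8,-16.4,-12.6] .. [16.4,-12.8,-1.2]
B = cube([3.4, 3, 8]) → bbox [0,0,0] .. [3.4,3,8]
lo = A.lo+B.lo = [12.8+0, -16.4+0, -12.6+0] = [12.800,-16.400,-12.600]
hi = A.hi+B.hi = [16.4+3.4, -12.8+3, -1.2+8] = [19.800,-9.800,6.800]
diag = √(7²+6.6²+19.4²) = √468.92 = 21.655


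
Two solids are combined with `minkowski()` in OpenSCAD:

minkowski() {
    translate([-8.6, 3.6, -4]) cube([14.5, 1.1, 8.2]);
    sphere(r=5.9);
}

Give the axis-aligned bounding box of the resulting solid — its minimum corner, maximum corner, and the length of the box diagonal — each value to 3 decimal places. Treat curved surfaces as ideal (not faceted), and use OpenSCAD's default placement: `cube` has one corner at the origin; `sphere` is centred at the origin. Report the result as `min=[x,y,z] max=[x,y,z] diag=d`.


min=[-14.500,-2.300,-9.900] max=[11.800,10.600,10.100] diag=35.470

A = translate([-8.6, 3.6, -4]) cube([14.5, 1.1, 8.2]) → bbox [-8.6,3.6,-4] .. [5.9,4.7,4.2]
B = sphere(r=5.9) → bbox [-5.9,-5.9,-5.9] .. [5.9,5.9,5.9]
lo = A.lo+B.lo = [-8.6-5.9, 3.6-5.9, -4-5.9] = [-14.500,-2.300,-9.900]
hi = A.hi+B.hi = [5.9+5.9, 4.7+5.9, 4.2+5.9] = [11.800,10.600,10.100]
diag = √(26.3²+12.9²+20²) = √1258.1 = 35.470


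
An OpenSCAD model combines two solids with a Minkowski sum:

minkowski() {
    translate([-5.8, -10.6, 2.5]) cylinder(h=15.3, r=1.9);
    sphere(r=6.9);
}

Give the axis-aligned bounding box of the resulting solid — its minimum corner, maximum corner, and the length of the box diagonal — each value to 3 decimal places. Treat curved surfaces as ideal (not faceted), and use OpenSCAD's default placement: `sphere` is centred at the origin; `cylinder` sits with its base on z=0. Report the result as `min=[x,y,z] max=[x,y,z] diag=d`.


min=[-14.600,-19.400,-4.400] max=[3.000,-1.800,24.700] diag=38.293

A = translate([-5.8, -10.6, 2.5]) cylinder(h=15.3, r=1.9) → bbox [-7.7,-12.5,2.5] .. [-3.9,-8.7,17.8]
B = sphere(r=6.9) → bbox [-6.9,-6.9,-6.9] .. [6.9,6.9,6.9]
lo = A.lo+B.lo = [-7.7-6.9, -12.5-6.9, 2.5-6.9] = [-14.600,-19.400,-4.400]
hi = A.hi+B.hi = [-3.9+6.9, -8.7+6.9, 17.8+6.9] = [3.000,-1.800,24.700]
diag = √(17.6²+17.6²+29.1²) = √1466.33 = 38.293


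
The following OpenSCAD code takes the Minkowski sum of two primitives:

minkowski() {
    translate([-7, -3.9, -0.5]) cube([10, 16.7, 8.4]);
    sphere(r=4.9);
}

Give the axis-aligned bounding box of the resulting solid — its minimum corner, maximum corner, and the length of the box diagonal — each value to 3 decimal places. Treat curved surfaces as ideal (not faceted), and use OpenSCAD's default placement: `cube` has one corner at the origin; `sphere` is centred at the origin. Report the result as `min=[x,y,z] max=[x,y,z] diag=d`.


min=[-11.900,-8.800,-5.400] max=[7.900,17.700,12.800] diag=37.756

A = translate([-7, -3.9, -0.5]) cube([10, 16.7, 8.4]) → bbox [-7,-3.9,-0.5] .. [3,12.8,7.9]
B = sphere(r=4.9) → bbox [-4.9,-4.9,-4.9] .. [4.9,4.9,4.9]
lo = A.lo+B.lo = [-7-4.9, -3.9-4.9, -0.5-4.9] = [-11.900,-8.800,-5.400]
hi = A.hi+B.hi = [3+4.9, 12.8+4.9, 7.9+4.9] = [7.900,17.700,12.800]
diag = √(19.8²+26.5²+18.2²) = √1425.53 = 37.756


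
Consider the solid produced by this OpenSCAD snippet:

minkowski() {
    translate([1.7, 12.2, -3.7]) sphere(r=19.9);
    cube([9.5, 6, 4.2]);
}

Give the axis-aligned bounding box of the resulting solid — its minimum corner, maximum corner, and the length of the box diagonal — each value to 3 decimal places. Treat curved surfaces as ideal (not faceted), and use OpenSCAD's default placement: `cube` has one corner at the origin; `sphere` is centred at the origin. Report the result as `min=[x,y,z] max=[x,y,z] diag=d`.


min=[-18.200,-7.700,-23.600] max=[31.100,38.100,20.400] diag=80.400

A = translate([1.7, 12.2, -3.7]) sphere(r=19.9) → bbox [-18.2,-7.7,-23.6] .. [21.6,32.1,16.2]
B = cube([9.5, 6, 4.2]) → bbox [0,0,0] .. [9.5,6,4.2]
lo = A.lo+B.lo = [-18.2+0, -7.7+0, -23.6+0] = [-18.200,-7.700,-23.600]
hi = A.hi+B.hi = [21.6+9.5, 32.1+6, 16.2+4.2] = [31.100,38.100,20.400]
diag = √(49.3²+45.8²+44²) = √6464.13 = 80.400


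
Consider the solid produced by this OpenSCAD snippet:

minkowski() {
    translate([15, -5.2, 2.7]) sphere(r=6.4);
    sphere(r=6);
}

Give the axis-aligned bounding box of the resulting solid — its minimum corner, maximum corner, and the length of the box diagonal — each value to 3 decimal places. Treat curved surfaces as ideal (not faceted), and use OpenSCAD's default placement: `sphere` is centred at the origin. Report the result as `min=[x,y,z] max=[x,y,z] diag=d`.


min=[2.600,-17.600,-9.700] max=[27.400,7.200,15.100] diag=42.955

A = translate([15, -5.2, 2.7]) sphere(r=6.4) → bbox [8.6,-11.6,-3.7] .. [21.4,1.2,9.1]
B = sphere(r=6) → bbox [-6,-6,-6] .. [6,6,6]
lo = A.lo+B.lo = [8.6-6, -11.6-6, -3.7-6] = [2.600,-17.600,-9.700]
hi = A.hi+B.hi = [21.4+6, 1.2+6, 9.1+6] = [27.400,7.200,15.100]
diag = √(24.8²+24.8²+24.8²) = √1845.12 = 42.955


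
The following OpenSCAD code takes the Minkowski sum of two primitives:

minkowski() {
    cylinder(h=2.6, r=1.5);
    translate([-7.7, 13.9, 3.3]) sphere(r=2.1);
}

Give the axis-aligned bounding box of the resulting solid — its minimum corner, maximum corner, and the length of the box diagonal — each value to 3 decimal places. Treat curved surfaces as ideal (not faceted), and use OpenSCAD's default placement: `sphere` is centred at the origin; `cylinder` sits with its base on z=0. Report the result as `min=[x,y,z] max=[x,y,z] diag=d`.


A = translate([-7.7, 13.9, 3.3]) sphere(r=2.1) → bbox [-9.8,11.8,1.2] .. [-5.6,16,5.4]
B = cylinder(h=2.6, r=1.5) → bbox [-1.5,-1.5,0] .. [1.5,1.5,2.6]
lo = A.lo+B.lo = [-9.8-1.5, 11.8-1.5, 1.2+0] = [-11.300,10.300,1.200]
hi = A.hi+B.hi = [-5.6+1.5, 16+1.5, 5.4+2.6] = [-4.100,17.500,8.000]
diag = √(7.2²+7.2²+6.8²) = √149.92 = 12.244

min=[-11.300,10.300,1.200] max=[-4.100,17.500,8.000] diag=12.244


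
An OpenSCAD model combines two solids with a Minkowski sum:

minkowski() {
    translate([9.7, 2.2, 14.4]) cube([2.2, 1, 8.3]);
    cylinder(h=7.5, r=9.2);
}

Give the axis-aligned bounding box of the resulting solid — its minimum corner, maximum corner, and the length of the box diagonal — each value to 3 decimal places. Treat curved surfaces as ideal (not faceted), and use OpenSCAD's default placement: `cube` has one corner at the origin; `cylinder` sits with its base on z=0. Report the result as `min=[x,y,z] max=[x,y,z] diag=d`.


A = translate([9.7, 2.2, 14.4]) cube([2.2, 1, 8.3]) → bbox [9.7,2.2,14.4] .. [11.9,3.2,22.7]
B = cylinder(h=7.5, r=9.2) → bbox [-9.2,-9.2,0] .. [9.2,9.2,7.5]
lo = A.lo+B.lo = [9.7-9.2, 2.2-9.2, 14.4+0] = [0.500,-7.000,14.400]
hi = A.hi+B.hi = [11.9+9.2, 3.2+9.2, 22.7+7.5] = [21.100,12.400,30.200]
diag = √(20.6²+19.4²+15.8²) = √1050.36 = 32.409

min=[0.500,-7.000,14.400] max=[21.100,12.400,30.200] diag=32.409


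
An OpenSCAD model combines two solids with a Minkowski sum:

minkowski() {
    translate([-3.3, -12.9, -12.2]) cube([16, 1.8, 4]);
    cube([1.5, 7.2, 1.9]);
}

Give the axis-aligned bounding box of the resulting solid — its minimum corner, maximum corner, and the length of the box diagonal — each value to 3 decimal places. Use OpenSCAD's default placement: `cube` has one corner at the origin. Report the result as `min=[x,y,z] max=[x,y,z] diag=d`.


min=[-3.300,-12.900,-12.200] max=[14.200,-3.900,-6.300] diag=20.544

A = translate([-3.3, -12.9, -12.2]) cube([16, 1.8, 4]) → bbox [-3.3,-12.9,-12.2] .. [12.7,-11.1,-8.2]
B = cube([1.5, 7.2, 1.9]) → bbox [0,0,0] .. [1.5,7.2,1.9]
lo = A.lo+B.lo = [-3.3+0, -12.9+0, -12.2+0] = [-3.300,-12.900,-12.200]
hi = A.hi+B.hi = [12.7+1.5, -11.1+7.2, -8.2+1.9] = [14.200,-3.900,-6.300]
diag = √(17.5²+9²+5.9²) = √422.06 = 20.544


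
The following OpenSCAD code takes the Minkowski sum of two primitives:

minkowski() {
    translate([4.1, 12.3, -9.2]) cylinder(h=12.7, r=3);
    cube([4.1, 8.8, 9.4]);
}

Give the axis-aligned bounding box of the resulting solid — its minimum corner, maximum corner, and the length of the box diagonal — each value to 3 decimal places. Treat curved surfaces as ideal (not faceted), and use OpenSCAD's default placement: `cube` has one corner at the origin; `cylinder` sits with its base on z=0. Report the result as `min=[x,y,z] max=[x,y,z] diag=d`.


min=[1.100,9.300,-9.200] max=[11.200,24.100,12.900] diag=28.451

A = translate([4.1, 12.3, -9.2]) cylinder(h=12.7, r=3) → bbox [1.1,9.3,-9.2] .. [7.1,15.3,3.5]
B = cube([4.1, 8.8, 9.4]) → bbox [0,0,0] .. [4.1,8.8,9.4]
lo = A.lo+B.lo = [1.1+0, 9.3+0, -9.2+0] = [1.100,9.300,-9.200]
hi = A.hi+B.hi = [7.1+4.1, 15.3+8.8, 3.5+9.4] = [11.200,24.100,12.900]
diag = √(10.1²+14.8²+22.1²) = √809.46 = 28.451


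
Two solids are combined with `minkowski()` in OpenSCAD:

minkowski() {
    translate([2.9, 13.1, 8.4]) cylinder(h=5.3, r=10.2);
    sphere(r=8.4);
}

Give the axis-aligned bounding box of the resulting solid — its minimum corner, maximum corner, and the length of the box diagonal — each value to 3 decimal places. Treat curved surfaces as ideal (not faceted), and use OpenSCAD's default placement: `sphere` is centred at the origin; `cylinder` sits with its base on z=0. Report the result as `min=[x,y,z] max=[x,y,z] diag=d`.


min=[-15.700,-5.500,0.000] max=[21.500,31.700,22.100] diag=57.062

A = translate([2.9, 13.1, 8.4]) cylinder(h=5.3, r=10.2) → bbox [-7.3,2.9,8.4] .. [13.1,23.3,13.7]
B = sphere(r=8.4) → bbox [-8.4,-8.4,-8.4] .. [8.4,8.4,8.4]
lo = A.lo+B.lo = [-7.3-8.4, 2.9-8.4, 8.4-8.4] = [-15.700,-5.500,0.000]
hi = A.hi+B.hi = [13.1+8.4, 23.3+8.4, 13.7+8.4] = [21.500,31.700,22.100]
diag = √(37.2²+37.2²+22.1²) = √3256.09 = 57.062


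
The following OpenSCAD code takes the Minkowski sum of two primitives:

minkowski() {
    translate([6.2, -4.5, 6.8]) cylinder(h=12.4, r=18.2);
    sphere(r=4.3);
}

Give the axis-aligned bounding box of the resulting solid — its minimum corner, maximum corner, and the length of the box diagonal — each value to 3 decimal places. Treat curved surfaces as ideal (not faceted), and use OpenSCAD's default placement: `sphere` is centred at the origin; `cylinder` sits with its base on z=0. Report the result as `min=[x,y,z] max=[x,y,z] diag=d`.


min=[-16.300,-27.000,2.500] max=[28.700,18.000,23.500] diag=67.015

A = translate([6.2, -4.5, 6.8]) cylinder(h=12.4, r=18.2) → bbox [-12,-22.7,6.8] .. [24.4,13.7,19.2]
B = sphere(r=4.3) → bbox [-4.3,-4.3,-4.3] .. [4.3,4.3,4.3]
lo = A.lo+B.lo = [-12-4.3, -22.7-4.3, 6.8-4.3] = [-16.300,-27.000,2.500]
hi = A.hi+B.hi = [24.4+4.3, 13.7+4.3, 19.2+4.3] = [28.700,18.000,23.500]
diag = √(45²+45²+21²) = √4491 = 67.015


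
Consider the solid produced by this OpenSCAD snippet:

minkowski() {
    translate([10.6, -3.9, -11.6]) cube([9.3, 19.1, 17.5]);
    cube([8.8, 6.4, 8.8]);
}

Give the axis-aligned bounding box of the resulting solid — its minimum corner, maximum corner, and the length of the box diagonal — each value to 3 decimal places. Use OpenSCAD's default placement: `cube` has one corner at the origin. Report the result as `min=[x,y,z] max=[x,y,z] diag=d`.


A = translate([10.6, -3.9, -11.6]) cube([9.3, 19.1, 17.5]) → bbox [10.6,-3.9,-11.6] .. [19.9,15.2,5.9]
B = cube([8.8, 6.4, 8.8]) → bbox [0,0,0] .. [8.8,6.4,8.8]
lo = A.lo+B.lo = [10.6+0, -3.9+0, -11.6+0] = [10.600,-3.900,-11.600]
hi = A.hi+B.hi = [19.9+8.8, 15.2+6.4, 5.9+8.8] = [28.700,21.600,14.700]
diag = √(18.1²+25.5²+26.3²) = √1669.55 = 40.860

min=[10.600,-3.900,-11.600] max=[28.700,21.600,14.700] diag=40.860


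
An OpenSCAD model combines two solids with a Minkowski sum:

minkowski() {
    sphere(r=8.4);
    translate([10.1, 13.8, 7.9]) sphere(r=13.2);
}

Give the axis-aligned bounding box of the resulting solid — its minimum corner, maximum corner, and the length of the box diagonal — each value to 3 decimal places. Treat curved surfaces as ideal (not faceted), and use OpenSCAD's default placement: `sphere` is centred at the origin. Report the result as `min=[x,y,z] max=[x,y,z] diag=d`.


A = translate([10.1, 13.8, 7.9]) sphere(r=13.2) → bbox [-3.1,0.6,-5.3] .. [23.3,27,21.1]
B = sphere(r=8.4) → bbox [-8.4,-8.4,-8.4] .. [8.4,8.4,8.4]
lo = A.lo+B.lo = [-3.1-8.4, 0.6-8.4, -5.3-8.4] = [-11.500,-7.800,-13.700]
hi = A.hi+B.hi = [23.3+8.4, 27+8.4, 21.1+8.4] = [31.700,35.400,29.500]
diag = √(43.2²+43.2²+43.2²) = √5598.72 = 74.825

min=[-11.500,-7.800,-13.700] max=[31.700,35.400,29.500] diag=74.825


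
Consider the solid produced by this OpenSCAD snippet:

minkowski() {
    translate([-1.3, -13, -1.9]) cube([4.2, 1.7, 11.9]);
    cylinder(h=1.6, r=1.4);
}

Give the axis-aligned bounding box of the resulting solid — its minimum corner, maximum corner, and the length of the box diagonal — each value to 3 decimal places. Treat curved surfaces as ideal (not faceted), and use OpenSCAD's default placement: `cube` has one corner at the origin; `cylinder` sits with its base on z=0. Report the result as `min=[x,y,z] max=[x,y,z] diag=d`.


A = translate([-1.3, -13, -1.9]) cube([4.2, 1.7, 11.9]) → bbox [-1.3,-13,-1.9] .. [2.9,-11.3,10]
B = cylinder(h=1.6, r=1.4) → bbox [-1.4,-1.4,0] .. [1.4,1.4,1.6]
lo = A.lo+B.lo = [-1.3-1.4, -13-1.4, -1.9+0] = [-2.700,-14.400,-1.900]
hi = A.hi+B.hi = [2.9+1.4, -11.3+1.4, 10+1.6] = [4.300,-9.900,11.600]
diag = √(7²+4.5²+13.5²) = √251.5 = 15.859

min=[-2.700,-14.400,-1.900] max=[4.300,-9.900,11.600] diag=15.859


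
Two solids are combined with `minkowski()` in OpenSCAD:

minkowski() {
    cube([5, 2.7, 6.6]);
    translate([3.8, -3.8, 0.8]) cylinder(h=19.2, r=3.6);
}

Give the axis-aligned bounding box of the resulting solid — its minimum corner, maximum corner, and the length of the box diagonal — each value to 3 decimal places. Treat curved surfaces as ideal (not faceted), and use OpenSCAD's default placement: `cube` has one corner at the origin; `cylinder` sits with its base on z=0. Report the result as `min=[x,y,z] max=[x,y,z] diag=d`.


min=[0.200,-7.400,0.800] max=[12.400,2.500,26.600] diag=30.207

A = translate([3.8, -3.8, 0.8]) cylinder(h=19.2, r=3.6) → bbox [0.2,-7.4,0.8] .. [7.4,-0.2,20]
B = cube([5, 2.7, 6.6]) → bbox [0,0,0] .. [5,2.7,6.6]
lo = A.lo+B.lo = [0.2+0, -7.4+0, 0.8+0] = [0.200,-7.400,0.800]
hi = A.hi+B.hi = [7.4+5, -0.2+2.7, 20+6.6] = [12.400,2.500,26.600]
diag = √(12.2²+9.9²+25.8²) = √912.49 = 30.207


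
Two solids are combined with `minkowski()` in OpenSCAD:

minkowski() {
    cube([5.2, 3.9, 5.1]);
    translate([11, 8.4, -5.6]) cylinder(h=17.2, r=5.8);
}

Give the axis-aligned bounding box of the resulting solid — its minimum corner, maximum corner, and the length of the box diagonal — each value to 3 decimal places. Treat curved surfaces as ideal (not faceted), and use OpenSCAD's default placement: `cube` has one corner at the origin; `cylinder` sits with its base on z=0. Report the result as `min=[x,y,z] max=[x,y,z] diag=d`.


A = translate([11, 8.4, -5.6]) cylinder(h=17.2, r=5.8) → bbox [5.2,2.6,-5.6] .. [16.8,14.2,11.6]
B = cube([5.2, 3.9, 5.1]) → bbox [0,0,0] .. [5.2,3.9,5.1]
lo = A.lo+B.lo = [5.2+0, 2.6+0, -5.6+0] = [5.200,2.600,-5.600]
hi = A.hi+B.hi = [16.8+5.2, 14.2+3.9, 11.6+5.1] = [22.000,18.100,16.700]
diag = √(16.8²+15.5²+22.3²) = √1019.78 = 31.934

min=[5.200,2.600,-5.600] max=[22.000,18.100,16.700] diag=31.934


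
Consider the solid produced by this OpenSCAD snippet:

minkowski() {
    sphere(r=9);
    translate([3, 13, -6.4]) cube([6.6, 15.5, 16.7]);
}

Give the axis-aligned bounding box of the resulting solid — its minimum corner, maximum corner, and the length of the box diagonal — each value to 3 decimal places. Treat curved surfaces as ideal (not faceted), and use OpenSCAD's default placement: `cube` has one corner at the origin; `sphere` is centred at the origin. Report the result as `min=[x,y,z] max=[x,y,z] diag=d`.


A = translate([3, 13, -6.4]) cube([6.6, 15.5, 16.7]) → bbox [3,13,-6.4] .. [9.6,28.5,10.3]
B = sphere(r=9) → bbox [-9,-9,-9] .. [9,9,9]
lo = A.lo+B.lo = [3-9, 13-9, -6.4-9] = [-6.000,4.000,-15.400]
hi = A.hi+B.hi = [9.6+9, 28.5+9, 10.3+9] = [18.600,37.500,19.300]
diag = √(24.6²+33.5²+34.7²) = √2931.5 = 54.143

min=[-6.000,4.000,-15.400] max=[18.600,37.500,19.300] diag=54.143


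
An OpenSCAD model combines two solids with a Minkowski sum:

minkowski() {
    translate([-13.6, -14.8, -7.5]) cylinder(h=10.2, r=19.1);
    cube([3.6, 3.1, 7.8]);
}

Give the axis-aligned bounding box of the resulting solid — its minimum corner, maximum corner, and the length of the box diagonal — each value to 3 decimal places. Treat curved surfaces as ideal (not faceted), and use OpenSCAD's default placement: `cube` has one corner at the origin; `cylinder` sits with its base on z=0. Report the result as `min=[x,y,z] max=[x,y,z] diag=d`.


A = translate([-13.6, -14.8, -7.5]) cylinder(h=10.2, r=19.1) → bbox [-32.7,-33.9,-7.5] .. [5.5,4.3,2.7]
B = cube([3.6, 3.1, 7.8]) → bbox [0,0,0] .. [3.6,3.1,7.8]
lo = A.lo+B.lo = [-32.7+0, -33.9+0, -7.5+0] = [-32.700,-33.900,-7.500]
hi = A.hi+B.hi = [5.5+3.6, 4.3+3.1, 2.7+7.8] = [9.100,7.400,10.500]
diag = √(41.8²+41.3²+18²) = √3776.93 = 61.457

min=[-32.700,-33.900,-7.500] max=[9.100,7.400,10.500] diag=61.457


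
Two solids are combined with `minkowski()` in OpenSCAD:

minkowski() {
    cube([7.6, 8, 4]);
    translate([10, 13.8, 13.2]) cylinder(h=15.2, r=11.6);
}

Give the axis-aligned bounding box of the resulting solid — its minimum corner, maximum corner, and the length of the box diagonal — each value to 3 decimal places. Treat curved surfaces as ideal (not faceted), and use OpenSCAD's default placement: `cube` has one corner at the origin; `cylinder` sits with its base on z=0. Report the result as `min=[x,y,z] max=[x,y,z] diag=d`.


A = translate([10, 13.8, 13.2]) cylinder(h=15.2, r=11.6) → bbox [-1.6,2.2,13.2] .. [21.6,25.4,28.4]
B = cube([7.6, 8, 4]) → bbox [0,0,0] .. [7.6,8,4]
lo = A.lo+B.lo = [-1.6+0, 2.2+0, 13.2+0] = [-1.600,2.200,13.200]
hi = A.hi+B.hi = [21.6+7.6, 25.4+8, 28.4+4] = [29.200,33.400,32.400]
diag = √(30.8²+31.2²+19.2²) = √2290.72 = 47.861

min=[-1.600,2.200,13.200] max=[29.200,33.400,32.400] diag=47.861


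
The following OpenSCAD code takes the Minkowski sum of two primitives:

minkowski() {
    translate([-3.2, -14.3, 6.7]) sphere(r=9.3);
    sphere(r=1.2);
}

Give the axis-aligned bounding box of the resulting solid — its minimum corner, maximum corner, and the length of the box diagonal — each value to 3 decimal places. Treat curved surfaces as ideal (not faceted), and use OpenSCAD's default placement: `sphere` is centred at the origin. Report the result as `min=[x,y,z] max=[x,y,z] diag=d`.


A = translate([-3.2, -14.3, 6.7]) sphere(r=9.3) → bbox [-12.5,-23.6,-2.6] .. [6.1,-5,16]
B = sphere(r=1.2) → bbox [-1.2,-1.2,-1.2] .. [1.2,1.2,1.2]
lo = A.lo+B.lo = [-12.5-1.2, -23.6-1.2, -2.6-1.2] = [-13.700,-24.800,-3.800]
hi = A.hi+B.hi = [6.1+1.2, -5+1.2, 16+1.2] = [7.300,-3.800,17.200]
diag = √(21²+21²+21²) = √1323 = 36.373

min=[-13.700,-24.800,-3.800] max=[7.300,-3.800,17.200] diag=36.373


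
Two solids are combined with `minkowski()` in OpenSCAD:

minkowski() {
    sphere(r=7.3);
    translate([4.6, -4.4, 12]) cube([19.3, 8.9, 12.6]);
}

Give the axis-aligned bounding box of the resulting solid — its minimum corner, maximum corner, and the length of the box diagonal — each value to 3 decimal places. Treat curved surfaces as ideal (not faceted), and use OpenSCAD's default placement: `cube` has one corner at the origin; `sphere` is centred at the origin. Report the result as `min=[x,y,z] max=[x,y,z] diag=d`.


A = translate([4.6, -4.4, 12]) cube([19.3, 8.9, 12.6]) → bbox [4.6,-4.4,12] .. [23.9,4.5,24.6]
B = sphere(r=7.3) → bbox [-7.3,-7.3,-7.3] .. [7.3,7.3,7.3]
lo = A.lo+B.lo = [4.6-7.3, -4.4-7.3, 12-7.3] = [-2.700,-11.700,4.700]
hi = A.hi+B.hi = [23.9+7.3, 4.5+7.3, 24.6+7.3] = [31.200,11.800,31.900]
diag = √(33.9²+23.5²+27.2²) = √2441.3 = 49.410

min=[-2.700,-11.700,4.700] max=[31.200,11.800,31.900] diag=49.410


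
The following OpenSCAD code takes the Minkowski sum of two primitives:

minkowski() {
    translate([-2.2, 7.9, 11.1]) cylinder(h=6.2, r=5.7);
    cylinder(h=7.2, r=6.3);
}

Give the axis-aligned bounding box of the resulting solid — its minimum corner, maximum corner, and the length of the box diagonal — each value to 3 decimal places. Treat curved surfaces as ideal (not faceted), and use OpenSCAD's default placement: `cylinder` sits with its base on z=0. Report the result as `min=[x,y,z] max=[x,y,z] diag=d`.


A = translate([-2.2, 7.9, 11.1]) cylinder(h=6.2, r=5.7) → bbox [-7.9,2.2,11.1] .. [3.5,13.6,17.3]
B = cylinder(h=7.2, r=6.3) → bbox [-6.3,-6.3,0] .. [6.3,6.3,7.2]
lo = A.lo+B.lo = [-7.9-6.3, 2.2-6.3, 11.1+0] = [-14.200,-4.100,11.100]
hi = A.hi+B.hi = [3.5+6.3, 13.6+6.3, 17.3+7.2] = [9.800,19.900,24.500]
diag = √(24²+24²+13.4²) = √1331.56 = 36.491

min=[-14.200,-4.100,11.100] max=[9.800,19.900,24.500] diag=36.491


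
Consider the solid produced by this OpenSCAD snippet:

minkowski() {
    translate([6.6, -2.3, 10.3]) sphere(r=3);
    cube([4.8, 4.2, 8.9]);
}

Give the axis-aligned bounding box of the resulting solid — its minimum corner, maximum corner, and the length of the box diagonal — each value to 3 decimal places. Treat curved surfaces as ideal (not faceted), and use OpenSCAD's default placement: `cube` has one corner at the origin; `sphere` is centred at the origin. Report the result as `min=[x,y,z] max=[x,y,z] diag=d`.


min=[3.600,-5.300,7.300] max=[14.400,4.900,22.200] diag=21.040

A = translate([6.6, -2.3, 10.3]) sphere(r=3) → bbox [3.6,-5.3,7.3] .. [9.6,0.7,13.3]
B = cube([4.8, 4.2, 8.9]) → bbox [0,0,0] .. [4.8,4.2,8.9]
lo = A.lo+B.lo = [3.6+0, -5.3+0, 7.3+0] = [3.600,-5.300,7.300]
hi = A.hi+B.hi = [9.6+4.8, 0.7+4.2, 13.3+8.9] = [14.400,4.900,22.200]
diag = √(10.8²+10.2²+14.9²) = √442.69 = 21.040


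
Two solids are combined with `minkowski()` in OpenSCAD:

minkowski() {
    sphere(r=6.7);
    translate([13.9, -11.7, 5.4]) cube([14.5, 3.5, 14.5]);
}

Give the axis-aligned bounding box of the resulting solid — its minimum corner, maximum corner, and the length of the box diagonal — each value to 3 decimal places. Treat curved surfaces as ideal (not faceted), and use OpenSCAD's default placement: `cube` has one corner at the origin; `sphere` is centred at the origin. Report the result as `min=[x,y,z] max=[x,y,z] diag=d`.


A = translate([13.9, -11.7, 5.4]) cube([14.5, 3.5, 14.5]) → bbox [13.9,-11.7,5.4] .. [28.4,-8.2,19.9]
B = sphere(r=6.7) → bbox [-6.7,-6.7,-6.7] .. [6.7,6.7,6.7]
lo = A.lo+B.lo = [13.9-6.7, -11.7-6.7, 5.4-6.7] = [7.200,-18.400,-1.300]
hi = A.hi+B.hi = [28.4+6.7, -8.2+6.7, 19.9+6.7] = [35.100,-1.500,26.600]
diag = √(27.9²+16.9²+27.9²) = √1842.43 = 42.924

min=[7.200,-18.400,-1.300] max=[35.100,-1.500,26.600] diag=42.924


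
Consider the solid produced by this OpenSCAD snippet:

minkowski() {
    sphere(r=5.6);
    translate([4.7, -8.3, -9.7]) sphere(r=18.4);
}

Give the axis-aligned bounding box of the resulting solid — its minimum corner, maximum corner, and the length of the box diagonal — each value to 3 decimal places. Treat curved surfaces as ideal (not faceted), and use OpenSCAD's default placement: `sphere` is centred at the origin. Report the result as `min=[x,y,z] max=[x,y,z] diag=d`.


min=[-19.300,-32.300,-33.700] max=[28.700,15.700,14.300] diag=83.138

A = translate([4.7, -8.3, -9.7]) sphere(r=18.4) → bbox [-13.7,-26.7,-28.1] .. [23.1,10.1,8.7]
B = sphere(r=5.6) → bbox [-5.6,-5.6,-5.6] .. [5.6,5.6,5.6]
lo = A.lo+B.lo = [-13.7-5.6, -26.7-5.6, -28.1-5.6] = [-19.300,-32.300,-33.700]
hi = A.hi+B.hi = [23.1+5.6, 10.1+5.6, 8.7+5.6] = [28.700,15.700,14.300]
diag = √(48²+48²+48²) = √6912 = 83.138


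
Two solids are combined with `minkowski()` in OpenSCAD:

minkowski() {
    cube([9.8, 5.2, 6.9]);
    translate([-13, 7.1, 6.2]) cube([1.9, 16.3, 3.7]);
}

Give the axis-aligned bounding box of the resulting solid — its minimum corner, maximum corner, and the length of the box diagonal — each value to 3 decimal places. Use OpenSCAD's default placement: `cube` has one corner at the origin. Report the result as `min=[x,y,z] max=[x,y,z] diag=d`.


min=[-13.000,7.100,6.200] max=[-1.300,28.600,16.800] diag=26.674

A = translate([-13, 7.1, 6.2]) cube([1.9, 16.3, 3.7]) → bbox [-13,7.1,6.2] .. [-11.1,23.4,9.9]
B = cube([9.8, 5.2, 6.9]) → bbox [0,0,0] .. [9.8,5.2,6.9]
lo = A.lo+B.lo = [-13+0, 7.1+0, 6.2+0] = [-13.000,7.100,6.200]
hi = A.hi+B.hi = [-11.1+9.8, 23.4+5.2, 9.9+6.9] = [-1.300,28.600,16.800]
diag = √(11.7²+21.5²+10.6²) = √711.5 = 26.674


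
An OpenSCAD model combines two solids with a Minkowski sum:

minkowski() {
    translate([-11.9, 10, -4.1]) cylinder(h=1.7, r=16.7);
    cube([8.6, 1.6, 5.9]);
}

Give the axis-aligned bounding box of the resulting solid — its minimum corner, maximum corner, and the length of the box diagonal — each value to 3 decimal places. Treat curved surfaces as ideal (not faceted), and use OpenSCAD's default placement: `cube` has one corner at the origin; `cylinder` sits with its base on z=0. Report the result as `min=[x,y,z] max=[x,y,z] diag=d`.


min=[-28.600,-6.700,-4.100] max=[13.400,28.300,3.500] diag=55.197

A = translate([-11.9, 10, -4.1]) cylinder(h=1.7, r=16.7) → bbox [-28.6,-6.7,-4.1] .. [4.8,26.7,-2.4]
B = cube([8.6, 1.6, 5.9]) → bbox [0,0,0] .. [8.6,1.6,5.9]
lo = A.lo+B.lo = [-28.6+0, -6.7+0, -4.1+0] = [-28.600,-6.700,-4.100]
hi = A.hi+B.hi = [4.8+8.6, 26.7+1.6, -2.4+5.9] = [13.400,28.300,3.500]
diag = √(42²+35²+7.6²) = √3046.76 = 55.197


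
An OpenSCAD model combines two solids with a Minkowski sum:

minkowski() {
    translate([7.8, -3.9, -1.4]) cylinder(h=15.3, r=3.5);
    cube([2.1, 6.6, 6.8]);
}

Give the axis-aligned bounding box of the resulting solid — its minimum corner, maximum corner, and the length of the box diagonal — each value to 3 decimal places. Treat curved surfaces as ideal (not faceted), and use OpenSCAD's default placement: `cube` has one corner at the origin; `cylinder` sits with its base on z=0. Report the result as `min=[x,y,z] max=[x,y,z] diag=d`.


A = translate([7.8, -3.9, -1.4]) cylinder(h=15.3, r=3.5) → bbox [4.3,-7.4,-1.4] .. [11.3,-0.4,13.9]
B = cube([2.1, 6.6, 6.8]) → bbox [0,0,0] .. [2.1,6.6,6.8]
lo = A.lo+B.lo = [4.3+0, -7.4+0, -1.4+0] = [4.300,-7.400,-1.400]
hi = A.hi+B.hi = [11.3+2.1, -0.4+6.6, 13.9+6.8] = [13.400,6.200,20.700]
diag = √(9.1²+13.6²+22.1²) = √756.18 = 27.499

min=[4.300,-7.400,-1.400] max=[13.400,6.200,20.700] diag=27.499


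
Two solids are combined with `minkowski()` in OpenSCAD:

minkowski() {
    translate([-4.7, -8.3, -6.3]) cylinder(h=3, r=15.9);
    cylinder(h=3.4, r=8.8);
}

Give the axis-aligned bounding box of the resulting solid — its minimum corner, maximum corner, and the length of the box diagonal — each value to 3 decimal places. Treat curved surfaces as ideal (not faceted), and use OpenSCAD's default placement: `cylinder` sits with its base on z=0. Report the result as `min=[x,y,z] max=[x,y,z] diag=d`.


min=[-29.400,-33.000,-6.300] max=[20.000,16.400,0.100] diag=70.155

A = translate([-4.7, -8.3, -6.3]) cylinder(h=3, r=15.9) → bbox [-20.6,-24.2,-6.3] .. [11.2,7.6,-3.3]
B = cylinder(h=3.4, r=8.8) → bbox [-8.8,-8.8,0] .. [8.8,8.8,3.4]
lo = A.lo+B.lo = [-20.6-8.8, -24.2-8.8, -6.3+0] = [-29.400,-33.000,-6.300]
hi = A.hi+B.hi = [11.2+8.8, 7.6+8.8, -3.3+3.4] = [20.000,16.400,0.100]
diag = √(49.4²+49.4²+6.4²) = √4921.68 = 70.155


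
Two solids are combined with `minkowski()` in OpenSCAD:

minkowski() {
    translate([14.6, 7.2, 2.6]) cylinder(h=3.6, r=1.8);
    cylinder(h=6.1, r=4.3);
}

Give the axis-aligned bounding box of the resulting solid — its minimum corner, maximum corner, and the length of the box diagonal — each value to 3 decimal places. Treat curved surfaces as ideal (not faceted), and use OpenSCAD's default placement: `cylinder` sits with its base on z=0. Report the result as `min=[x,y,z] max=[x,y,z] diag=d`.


min=[8.500,1.100,2.600] max=[20.700,13.300,12.300] diag=19.793

A = translate([14.6, 7.2, 2.6]) cylinder(h=3.6, r=1.8) → bbox [12.8,5.4,2.6] .. [16.4,9,6.2]
B = cylinder(h=6.1, r=4.3) → bbox [-4.3,-4.3,0] .. [4.3,4.3,6.1]
lo = A.lo+B.lo = [12.8-4.3, 5.4-4.3, 2.6+0] = [8.500,1.100,2.600]
hi = A.hi+B.hi = [16.4+4.3, 9+4.3, 6.2+6.1] = [20.700,13.300,12.300]
diag = √(12.2²+12.2²+9.7²) = √391.77 = 19.793


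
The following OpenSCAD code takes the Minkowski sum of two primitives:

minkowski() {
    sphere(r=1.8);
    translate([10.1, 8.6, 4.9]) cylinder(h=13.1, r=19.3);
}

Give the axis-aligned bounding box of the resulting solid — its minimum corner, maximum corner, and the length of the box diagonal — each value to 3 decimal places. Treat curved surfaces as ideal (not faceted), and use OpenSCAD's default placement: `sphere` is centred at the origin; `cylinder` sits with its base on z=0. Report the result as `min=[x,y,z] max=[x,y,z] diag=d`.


A = translate([10.1, 8.6, 4.9]) cylinder(h=13.1, r=19.3) → bbox [-9.2,-10.7,4.9] .. [29.4,27.9,18]
B = sphere(r=1.8) → bbox [-1.8,-1.8,-1.8] .. [1.8,1.8,1.8]
lo = A.lo+B.lo = [-9.2-1.8, -10.7-1.8, 4.9-1.8] = [-11.000,-12.500,3.100]
hi = A.hi+B.hi = [29.4+1.8, 27.9+1.8, 18+1.8] = [31.200,29.700,19.800]
diag = √(42.2²+42.2²+16.7²) = √3840.57 = 61.972

min=[-11.000,-12.500,3.100] max=[31.200,29.700,19.800] diag=61.972


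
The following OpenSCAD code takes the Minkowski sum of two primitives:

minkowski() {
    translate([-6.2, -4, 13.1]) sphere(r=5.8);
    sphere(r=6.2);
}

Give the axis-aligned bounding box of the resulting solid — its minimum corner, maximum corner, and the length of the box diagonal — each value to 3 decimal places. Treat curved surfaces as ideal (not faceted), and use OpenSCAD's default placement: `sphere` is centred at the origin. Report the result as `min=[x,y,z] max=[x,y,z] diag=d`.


A = translate([-6.2, -4, 13.1]) sphere(r=5.8) → bbox [-12,-9.8,7.3] .. [-0.4,1.8,18.9]
B = sphere(r=6.2) → bbox [-6.2,-6.2,-6.2] .. [6.2,6.2,6.2]
lo = A.lo+B.lo = [-12-6.2, -9.8-6.2, 7.3-6.2] = [-18.200,-16.000,1.100]
hi = A.hi+B.hi = [-0.4+6.2, 1.8+6.2, 18.9+6.2] = [5.800,8.000,25.100]
diag = √(24²+24²+24²) = √1728 = 41.569

min=[-18.200,-16.000,1.100] max=[5.800,8.000,25.100] diag=41.569


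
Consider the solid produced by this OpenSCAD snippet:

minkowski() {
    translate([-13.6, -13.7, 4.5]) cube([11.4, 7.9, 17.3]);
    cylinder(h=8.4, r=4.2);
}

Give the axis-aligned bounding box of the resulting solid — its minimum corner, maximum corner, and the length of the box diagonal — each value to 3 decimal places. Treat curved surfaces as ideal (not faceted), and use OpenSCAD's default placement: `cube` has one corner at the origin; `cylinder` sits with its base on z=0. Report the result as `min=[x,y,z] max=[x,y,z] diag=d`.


A = translate([-13.6, -13.7, 4.5]) cube([11.4, 7.9, 17.3]) → bbox [-13.6,-13.7,4.5] .. [-2.2,-5.8,21.8]
B = cylinder(h=8.4, r=4.2) → bbox [-4.2,-4.2,0] .. [4.2,4.2,8.4]
lo = A.lo+B.lo = [-13.6-4.2, -13.7-4.2, 4.5+0] = [-17.800,-17.900,4.500]
hi = A.hi+B.hi = [-2.2+4.2, -5.8+4.2, 21.8+8.4] = [2.000,-1.600,30.200]
diag = √(19.8²+16.3²+25.7²) = √1318.22 = 36.307

min=[-17.800,-17.900,4.500] max=[2.000,-1.600,30.200] diag=36.307
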